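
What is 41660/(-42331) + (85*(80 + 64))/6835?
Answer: 46677068/57866477 ≈ 0.80663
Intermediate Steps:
41660/(-42331) + (85*(80 + 64))/6835 = 41660*(-1/42331) + (85*144)*(1/6835) = -41660/42331 + 12240*(1/6835) = -41660/42331 + 2448/1367 = 46677068/57866477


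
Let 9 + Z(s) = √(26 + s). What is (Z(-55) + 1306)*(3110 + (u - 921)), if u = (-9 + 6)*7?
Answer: 2811896 + 2168*I*√29 ≈ 2.8119e+6 + 11675.0*I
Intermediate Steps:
Z(s) = -9 + √(26 + s)
u = -21 (u = -3*7 = -21)
(Z(-55) + 1306)*(3110 + (u - 921)) = ((-9 + √(26 - 55)) + 1306)*(3110 + (-21 - 921)) = ((-9 + √(-29)) + 1306)*(3110 - 942) = ((-9 + I*√29) + 1306)*2168 = (1297 + I*√29)*2168 = 2811896 + 2168*I*√29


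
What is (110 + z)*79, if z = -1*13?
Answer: 7663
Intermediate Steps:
z = -13
(110 + z)*79 = (110 - 13)*79 = 97*79 = 7663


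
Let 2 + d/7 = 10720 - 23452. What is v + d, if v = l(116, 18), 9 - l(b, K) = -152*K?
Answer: -86393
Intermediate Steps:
l(b, K) = 9 + 152*K (l(b, K) = 9 - (-152)*K = 9 + 152*K)
v = 2745 (v = 9 + 152*18 = 9 + 2736 = 2745)
d = -89138 (d = -14 + 7*(10720 - 23452) = -14 + 7*(-12732) = -14 - 89124 = -89138)
v + d = 2745 - 89138 = -86393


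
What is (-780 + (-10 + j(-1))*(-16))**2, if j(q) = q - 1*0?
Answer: 364816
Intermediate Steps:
j(q) = q (j(q) = q + 0 = q)
(-780 + (-10 + j(-1))*(-16))**2 = (-780 + (-10 - 1)*(-16))**2 = (-780 - 11*(-16))**2 = (-780 + 176)**2 = (-604)**2 = 364816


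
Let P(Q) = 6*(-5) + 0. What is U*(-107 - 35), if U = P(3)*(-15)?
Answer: -63900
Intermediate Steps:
P(Q) = -30 (P(Q) = -30 + 0 = -30)
U = 450 (U = -30*(-15) = 450)
U*(-107 - 35) = 450*(-107 - 35) = 450*(-142) = -63900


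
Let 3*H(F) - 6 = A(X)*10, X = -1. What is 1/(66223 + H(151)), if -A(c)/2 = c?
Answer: 3/198695 ≈ 1.5099e-5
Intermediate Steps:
A(c) = -2*c
H(F) = 26/3 (H(F) = 2 + (-2*(-1)*10)/3 = 2 + (2*10)/3 = 2 + (⅓)*20 = 2 + 20/3 = 26/3)
1/(66223 + H(151)) = 1/(66223 + 26/3) = 1/(198695/3) = 3/198695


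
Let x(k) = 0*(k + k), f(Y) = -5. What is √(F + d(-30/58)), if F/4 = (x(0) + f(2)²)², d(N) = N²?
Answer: 5*√84109/29 ≈ 50.003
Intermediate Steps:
x(k) = 0 (x(k) = 0*(2*k) = 0)
F = 2500 (F = 4*(0 + (-5)²)² = 4*(0 + 25)² = 4*25² = 4*625 = 2500)
√(F + d(-30/58)) = √(2500 + (-30/58)²) = √(2500 + (-30*1/58)²) = √(2500 + (-15/29)²) = √(2500 + 225/841) = √(2102725/841) = 5*√84109/29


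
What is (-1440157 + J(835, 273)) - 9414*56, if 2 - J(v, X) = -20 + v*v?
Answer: -2664544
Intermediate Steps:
J(v, X) = 22 - v**2 (J(v, X) = 2 - (-20 + v*v) = 2 - (-20 + v**2) = 2 + (20 - v**2) = 22 - v**2)
(-1440157 + J(835, 273)) - 9414*56 = (-1440157 + (22 - 1*835**2)) - 9414*56 = (-1440157 + (22 - 1*697225)) - 527184 = (-1440157 + (22 - 697225)) - 527184 = (-1440157 - 697203) - 527184 = -2137360 - 527184 = -2664544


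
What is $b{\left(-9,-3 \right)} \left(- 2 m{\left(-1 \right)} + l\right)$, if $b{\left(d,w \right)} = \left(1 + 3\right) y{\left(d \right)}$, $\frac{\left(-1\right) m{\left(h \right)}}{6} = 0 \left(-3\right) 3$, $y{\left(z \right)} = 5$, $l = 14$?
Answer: $280$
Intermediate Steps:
$m{\left(h \right)} = 0$ ($m{\left(h \right)} = - 6 \cdot 0 \left(-3\right) 3 = - 6 \cdot 0 \cdot 3 = \left(-6\right) 0 = 0$)
$b{\left(d,w \right)} = 20$ ($b{\left(d,w \right)} = \left(1 + 3\right) 5 = 4 \cdot 5 = 20$)
$b{\left(-9,-3 \right)} \left(- 2 m{\left(-1 \right)} + l\right) = 20 \left(\left(-2\right) 0 + 14\right) = 20 \left(0 + 14\right) = 20 \cdot 14 = 280$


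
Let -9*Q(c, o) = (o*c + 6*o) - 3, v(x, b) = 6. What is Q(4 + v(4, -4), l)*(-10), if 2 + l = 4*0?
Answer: -350/9 ≈ -38.889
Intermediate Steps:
l = -2 (l = -2 + 4*0 = -2 + 0 = -2)
Q(c, o) = ⅓ - 2*o/3 - c*o/9 (Q(c, o) = -((o*c + 6*o) - 3)/9 = -((c*o + 6*o) - 3)/9 = -((6*o + c*o) - 3)/9 = -(-3 + 6*o + c*o)/9 = ⅓ - 2*o/3 - c*o/9)
Q(4 + v(4, -4), l)*(-10) = (⅓ - ⅔*(-2) - ⅑*(4 + 6)*(-2))*(-10) = (⅓ + 4/3 - ⅑*10*(-2))*(-10) = (⅓ + 4/3 + 20/9)*(-10) = (35/9)*(-10) = -350/9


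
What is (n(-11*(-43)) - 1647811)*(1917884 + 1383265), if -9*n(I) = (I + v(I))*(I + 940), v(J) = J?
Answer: -5929962886617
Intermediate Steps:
n(I) = -2*I*(940 + I)/9 (n(I) = -(I + I)*(I + 940)/9 = -2*I*(940 + I)/9)
(n(-11*(-43)) - 1647811)*(1917884 + 1383265) = (2*(-11*(-43))*(-940 - (-11)*(-43))/9 - 1647811)*(1917884 + 1383265) = ((2/9)*473*(-940 - 1*473) - 1647811)*3301149 = ((2/9)*473*(-940 - 473) - 1647811)*3301149 = ((2/9)*473*(-1413) - 1647811)*3301149 = (-148522 - 1647811)*3301149 = -1796333*3301149 = -5929962886617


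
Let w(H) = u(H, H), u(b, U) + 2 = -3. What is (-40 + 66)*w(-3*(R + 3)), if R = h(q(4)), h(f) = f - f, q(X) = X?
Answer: -130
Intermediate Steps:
u(b, U) = -5 (u(b, U) = -2 - 3 = -5)
h(f) = 0
R = 0
w(H) = -5
(-40 + 66)*w(-3*(R + 3)) = (-40 + 66)*(-5) = 26*(-5) = -130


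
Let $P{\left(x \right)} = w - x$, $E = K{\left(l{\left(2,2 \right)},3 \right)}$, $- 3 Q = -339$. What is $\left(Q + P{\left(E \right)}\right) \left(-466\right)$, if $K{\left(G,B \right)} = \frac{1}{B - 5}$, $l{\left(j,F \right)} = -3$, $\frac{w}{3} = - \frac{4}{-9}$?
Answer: $- \frac{160537}{3} \approx -53512.0$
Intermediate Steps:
$w = \frac{4}{3}$ ($w = 3 \left(- \frac{4}{-9}\right) = 3 \left(\left(-4\right) \left(- \frac{1}{9}\right)\right) = 3 \cdot \frac{4}{9} = \frac{4}{3} \approx 1.3333$)
$Q = 113$ ($Q = \left(- \frac{1}{3}\right) \left(-339\right) = 113$)
$K{\left(G,B \right)} = \frac{1}{-5 + B}$
$E = - \frac{1}{2}$ ($E = \frac{1}{-5 + 3} = \frac{1}{-2} = - \frac{1}{2} \approx -0.5$)
$P{\left(x \right)} = \frac{4}{3} - x$
$\left(Q + P{\left(E \right)}\right) \left(-466\right) = \left(113 + \left(\frac{4}{3} - - \frac{1}{2}\right)\right) \left(-466\right) = \left(113 + \left(\frac{4}{3} + \frac{1}{2}\right)\right) \left(-466\right) = \left(113 + \frac{11}{6}\right) \left(-466\right) = \frac{689}{6} \left(-466\right) = - \frac{160537}{3}$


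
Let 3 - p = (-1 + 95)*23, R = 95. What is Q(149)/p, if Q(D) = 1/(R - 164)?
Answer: 1/148971 ≈ 6.7127e-6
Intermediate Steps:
Q(D) = -1/69 (Q(D) = 1/(95 - 164) = 1/(-69) = -1/69)
p = -2159 (p = 3 - (-1 + 95)*23 = 3 - 94*23 = 3 - 1*2162 = 3 - 2162 = -2159)
Q(149)/p = -1/69/(-2159) = -1/69*(-1/2159) = 1/148971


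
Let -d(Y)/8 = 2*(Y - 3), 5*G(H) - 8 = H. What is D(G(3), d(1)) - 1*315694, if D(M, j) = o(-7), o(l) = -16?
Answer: -315710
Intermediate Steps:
G(H) = 8/5 + H/5
d(Y) = 48 - 16*Y (d(Y) = -16*(Y - 3) = -16*(-3 + Y) = -8*(-6 + 2*Y) = 48 - 16*Y)
D(M, j) = -16
D(G(3), d(1)) - 1*315694 = -16 - 1*315694 = -16 - 315694 = -315710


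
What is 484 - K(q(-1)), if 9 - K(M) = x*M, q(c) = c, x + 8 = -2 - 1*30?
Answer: 515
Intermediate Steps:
x = -40 (x = -8 + (-2 - 1*30) = -8 + (-2 - 30) = -8 - 32 = -40)
K(M) = 9 + 40*M (K(M) = 9 - (-40)*M = 9 + 40*M)
484 - K(q(-1)) = 484 - (9 + 40*(-1)) = 484 - (9 - 40) = 484 - 1*(-31) = 484 + 31 = 515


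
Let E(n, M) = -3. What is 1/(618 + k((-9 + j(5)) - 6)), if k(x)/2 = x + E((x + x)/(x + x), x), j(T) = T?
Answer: 1/592 ≈ 0.0016892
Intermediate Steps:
k(x) = -6 + 2*x (k(x) = 2*(x - 3) = 2*(-3 + x) = -6 + 2*x)
1/(618 + k((-9 + j(5)) - 6)) = 1/(618 + (-6 + 2*((-9 + 5) - 6))) = 1/(618 + (-6 + 2*(-4 - 6))) = 1/(618 + (-6 + 2*(-10))) = 1/(618 + (-6 - 20)) = 1/(618 - 26) = 1/592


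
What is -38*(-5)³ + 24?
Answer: 4774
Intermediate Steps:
-38*(-5)³ + 24 = -38*(-125) + 24 = 4750 + 24 = 4774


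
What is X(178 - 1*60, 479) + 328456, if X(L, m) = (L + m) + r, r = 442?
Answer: 329495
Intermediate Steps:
X(L, m) = 442 + L + m (X(L, m) = (L + m) + 442 = 442 + L + m)
X(178 - 1*60, 479) + 328456 = (442 + (178 - 1*60) + 479) + 328456 = (442 + (178 - 60) + 479) + 328456 = (442 + 118 + 479) + 328456 = 1039 + 328456 = 329495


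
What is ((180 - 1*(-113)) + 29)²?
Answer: 103684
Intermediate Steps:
((180 - 1*(-113)) + 29)² = ((180 + 113) + 29)² = (293 + 29)² = 322² = 103684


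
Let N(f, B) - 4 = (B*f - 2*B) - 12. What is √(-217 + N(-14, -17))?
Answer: √47 ≈ 6.8557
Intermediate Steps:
N(f, B) = -8 - 2*B + B*f (N(f, B) = 4 + ((B*f - 2*B) - 12) = 4 + ((-2*B + B*f) - 12) = 4 + (-12 - 2*B + B*f) = -8 - 2*B + B*f)
√(-217 + N(-14, -17)) = √(-217 + (-8 - 2*(-17) - 17*(-14))) = √(-217 + (-8 + 34 + 238)) = √(-217 + 264) = √47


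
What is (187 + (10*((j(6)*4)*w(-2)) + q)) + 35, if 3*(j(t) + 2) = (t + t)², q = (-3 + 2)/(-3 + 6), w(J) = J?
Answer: -10375/3 ≈ -3458.3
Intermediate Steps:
q = -⅓ (q = -1/3 = -1*⅓ = -⅓ ≈ -0.33333)
j(t) = -2 + 4*t²/3 (j(t) = -2 + (t + t)²/3 = -2 + (2*t)²/3 = -2 + (4*t²)/3 = -2 + 4*t²/3)
(187 + (10*((j(6)*4)*w(-2)) + q)) + 35 = (187 + (10*(((-2 + (4/3)*6²)*4)*(-2)) - ⅓)) + 35 = (187 + (10*(((-2 + (4/3)*36)*4)*(-2)) - ⅓)) + 35 = (187 + (10*(((-2 + 48)*4)*(-2)) - ⅓)) + 35 = (187 + (10*((46*4)*(-2)) - ⅓)) + 35 = (187 + (10*(184*(-2)) - ⅓)) + 35 = (187 + (10*(-368) - ⅓)) + 35 = (187 + (-3680 - ⅓)) + 35 = (187 - 11041/3) + 35 = -10480/3 + 35 = -10375/3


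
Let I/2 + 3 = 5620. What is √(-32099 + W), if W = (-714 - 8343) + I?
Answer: I*√29922 ≈ 172.98*I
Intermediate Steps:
I = 11234 (I = -6 + 2*5620 = -6 + 11240 = 11234)
W = 2177 (W = (-714 - 8343) + 11234 = -9057 + 11234 = 2177)
√(-32099 + W) = √(-32099 + 2177) = √(-29922) = I*√29922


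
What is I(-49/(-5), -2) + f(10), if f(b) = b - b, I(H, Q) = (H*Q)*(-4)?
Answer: 392/5 ≈ 78.400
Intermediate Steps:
I(H, Q) = -4*H*Q
f(b) = 0
I(-49/(-5), -2) + f(10) = -4*(-49/(-5))*(-2) + 0 = -4*(-49*(-1/5))*(-2) + 0 = -4*49/5*(-2) + 0 = 392/5 + 0 = 392/5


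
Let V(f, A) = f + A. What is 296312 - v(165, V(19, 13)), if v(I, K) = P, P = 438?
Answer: 295874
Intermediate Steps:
V(f, A) = A + f
v(I, K) = 438
296312 - v(165, V(19, 13)) = 296312 - 1*438 = 296312 - 438 = 295874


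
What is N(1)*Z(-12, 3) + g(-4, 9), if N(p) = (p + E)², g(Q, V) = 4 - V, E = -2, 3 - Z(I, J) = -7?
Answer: 5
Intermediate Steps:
Z(I, J) = 10 (Z(I, J) = 3 - 1*(-7) = 3 + 7 = 10)
N(p) = (-2 + p)² (N(p) = (p - 2)² = (-2 + p)²)
N(1)*Z(-12, 3) + g(-4, 9) = (-2 + 1)²*10 + (4 - 1*9) = (-1)²*10 + (4 - 9) = 1*10 - 5 = 10 - 5 = 5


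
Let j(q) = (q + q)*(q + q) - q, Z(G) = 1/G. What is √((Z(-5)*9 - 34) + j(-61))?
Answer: √372730/5 ≈ 122.10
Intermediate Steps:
Z(G) = 1/G
j(q) = -q + 4*q² (j(q) = (2*q)*(2*q) - q = 4*q² - q = -q + 4*q²)
√((Z(-5)*9 - 34) + j(-61)) = √((9/(-5) - 34) - 61*(-1 + 4*(-61))) = √((-⅕*9 - 34) - 61*(-1 - 244)) = √((-9/5 - 34) - 61*(-245)) = √(-179/5 + 14945) = √(74546/5) = √372730/5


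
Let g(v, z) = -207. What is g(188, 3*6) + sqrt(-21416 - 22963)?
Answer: -207 + 3*I*sqrt(4931) ≈ -207.0 + 210.66*I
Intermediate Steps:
g(188, 3*6) + sqrt(-21416 - 22963) = -207 + sqrt(-21416 - 22963) = -207 + sqrt(-44379) = -207 + 3*I*sqrt(4931)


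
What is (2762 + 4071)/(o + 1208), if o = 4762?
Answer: 6833/5970 ≈ 1.1446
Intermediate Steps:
(2762 + 4071)/(o + 1208) = (2762 + 4071)/(4762 + 1208) = 6833/5970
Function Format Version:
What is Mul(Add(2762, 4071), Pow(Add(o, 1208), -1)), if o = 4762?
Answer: Rational(6833, 5970) ≈ 1.1446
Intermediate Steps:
Mul(Add(2762, 4071), Pow(Add(o, 1208), -1)) = Mul(Add(2762, 4071), Pow(Add(4762, 1208), -1)) = Mul(6833, Pow(5970, -1)) = Mul(6833, Rational(1, 5970)) = Rational(6833, 5970)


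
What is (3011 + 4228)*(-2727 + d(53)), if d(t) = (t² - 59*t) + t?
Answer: -21659088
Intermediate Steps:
d(t) = t² - 58*t
(3011 + 4228)*(-2727 + d(53)) = (3011 + 4228)*(-2727 + 53*(-58 + 53)) = 7239*(-2727 + 53*(-5)) = 7239*(-2727 - 265) = 7239*(-2992) = -21659088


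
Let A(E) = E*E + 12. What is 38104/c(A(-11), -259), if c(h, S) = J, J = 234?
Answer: 19052/117 ≈ 162.84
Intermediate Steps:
A(E) = 12 + E² (A(E) = E² + 12 = 12 + E²)
c(h, S) = 234
38104/c(A(-11), -259) = 38104/234 = 38104*(1/234) = 19052/117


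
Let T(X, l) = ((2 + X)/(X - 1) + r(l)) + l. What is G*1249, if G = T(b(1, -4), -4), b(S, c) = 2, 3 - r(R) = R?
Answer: 8743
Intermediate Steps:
r(R) = 3 - R
T(X, l) = 3 + (2 + X)/(-1 + X) (T(X, l) = ((2 + X)/(X - 1) + (3 - l)) + l = ((2 + X)/(-1 + X) + (3 - l)) + l = (3 - l + (2 + X)/(-1 + X)) + l = 3 + (2 + X)/(-1 + X))
G = 7 (G = (-1 + 4*2)/(-1 + 2) = (-1 + 8)/1 = 1*7 = 7)
G*1249 = 7*1249 = 8743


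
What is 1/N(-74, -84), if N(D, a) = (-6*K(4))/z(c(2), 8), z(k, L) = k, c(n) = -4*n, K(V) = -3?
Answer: -4/9 ≈ -0.44444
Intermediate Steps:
N(D, a) = -9/4 (N(D, a) = (-6*(-3))/((-4*2)) = 18/(-8) = 18*(-1/8) = -9/4)
1/N(-74, -84) = 1/(-9/4) = -4/9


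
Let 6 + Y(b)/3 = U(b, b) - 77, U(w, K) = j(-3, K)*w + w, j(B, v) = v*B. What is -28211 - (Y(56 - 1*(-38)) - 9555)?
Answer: 60835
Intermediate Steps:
j(B, v) = B*v
U(w, K) = w - 3*K*w (U(w, K) = (-3*K)*w + w = -3*K*w + w = w - 3*K*w)
Y(b) = -249 + 3*b*(1 - 3*b) (Y(b) = -18 + 3*(b*(1 - 3*b) - 77) = -18 + 3*(-77 + b*(1 - 3*b)) = -18 + (-231 + 3*b*(1 - 3*b)) = -249 + 3*b*(1 - 3*b))
-28211 - (Y(56 - 1*(-38)) - 9555) = -28211 - ((-249 - 9*(56 - 1*(-38))² + 3*(56 - 1*(-38))) - 9555) = -28211 - ((-249 - 9*(56 + 38)² + 3*(56 + 38)) - 9555) = -28211 - ((-249 - 9*94² + 3*94) - 9555) = -28211 - ((-249 - 9*8836 + 282) - 9555) = -28211 - ((-249 - 79524 + 282) - 9555) = -28211 - (-79491 - 9555) = -28211 - 1*(-89046) = -28211 + 89046 = 60835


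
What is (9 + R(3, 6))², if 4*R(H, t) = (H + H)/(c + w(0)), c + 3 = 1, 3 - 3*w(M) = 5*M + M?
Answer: 225/4 ≈ 56.250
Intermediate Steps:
w(M) = 1 - 2*M (w(M) = 1 - (5*M + M)/3 = 1 - 2*M)
c = -2 (c = -3 + 1 = -2)
R(H, t) = -H/2 (R(H, t) = ((H + H)/(-2 + (1 - 2*0)))/4 = ((2*H)/(-2 + (1 + 0)))/4 = ((2*H)/(-2 + 1))/4 = ((2*H)/(-1))/4 = ((2*H)*(-1))/4 = (-2*H)/4 = -H/2)
(9 + R(3, 6))² = (9 - ½*3)² = (9 - 3/2)² = (15/2)² = 225/4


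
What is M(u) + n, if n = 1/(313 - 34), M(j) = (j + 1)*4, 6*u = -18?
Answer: -2231/279 ≈ -7.9964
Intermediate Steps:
u = -3 (u = (1/6)*(-18) = -3)
M(j) = 4 + 4*j (M(j) = (1 + j)*4 = 4 + 4*j)
n = 1/279 ≈ 0.0035842
M(u) + n = (4 + 4*(-3)) + 1/279 = (4 - 12) + 1/279 = -8 + 1/279 = -2231/279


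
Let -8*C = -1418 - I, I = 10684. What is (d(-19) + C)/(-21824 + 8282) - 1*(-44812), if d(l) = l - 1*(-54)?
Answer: 2427370225/54168 ≈ 44812.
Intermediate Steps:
d(l) = 54 + l (d(l) = l + 54 = 54 + l)
C = 6051/4 (C = -(-1418 - 1*10684)/8 = -(-1418 - 10684)/8 = -⅛*(-12102) = 6051/4 ≈ 1512.8)
(d(-19) + C)/(-21824 + 8282) - 1*(-44812) = ((54 - 19) + 6051/4)/(-21824 + 8282) - 1*(-44812) = (35 + 6051/4)/(-13542) + 44812 = (6191/4)*(-1/13542) + 44812 = -6191/54168 + 44812 = 2427370225/54168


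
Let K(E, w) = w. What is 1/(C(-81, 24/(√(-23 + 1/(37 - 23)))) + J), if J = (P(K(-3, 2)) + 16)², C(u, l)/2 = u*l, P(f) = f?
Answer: 107/252396 - I*√4494/63099 ≈ 0.00042394 - 0.0010624*I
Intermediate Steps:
C(u, l) = 2*l*u (C(u, l) = 2*(u*l) = 2*(l*u) = 2*l*u)
J = 324 (J = (2 + 16)² = 18² = 324)
1/(C(-81, 24/(√(-23 + 1/(37 - 23)))) + J) = 1/(2*(24/(√(-23 + 1/(37 - 23))))*(-81) + 324) = 1/(2*(24/(√(-23 + 1/14)))*(-81) + 324) = 1/(2*(24/(√(-321/14)))*(-81) + 324) = 1/(2*(24/((I*√4494/14)))*(-81) + 324) = 1/(2*(24*(-I*√4494/321))*(-81) + 324) = 1/(2*(-8*I*√4494/107)*(-81) + 324) = 1/(1296*I*√4494/107 + 324) = 1/(324 + 1296*I*√4494/107)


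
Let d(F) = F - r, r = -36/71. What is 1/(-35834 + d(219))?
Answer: -71/2528629 ≈ -2.8078e-5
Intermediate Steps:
r = -36/71 (r = -36*1/71 = -36/71 ≈ -0.50704)
d(F) = 36/71 + F (d(F) = F - 1*(-36/71) = F + 36/71 = 36/71 + F)
1/(-35834 + d(219)) = 1/(-35834 + (36/71 + 219)) = 1/(-35834 + 15585/71) = 1/(-2528629/71) = -71/2528629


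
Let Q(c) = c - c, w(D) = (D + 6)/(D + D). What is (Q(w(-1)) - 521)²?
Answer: 271441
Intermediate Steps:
w(D) = (6 + D)/(2*D) (w(D) = (6 + D)/((2*D)) = (6 + D)*(1/(2*D)) = (6 + D)/(2*D))
Q(c) = 0
(Q(w(-1)) - 521)² = (0 - 521)² = (-521)² = 271441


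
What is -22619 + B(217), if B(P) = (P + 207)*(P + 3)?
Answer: 70661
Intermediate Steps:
B(P) = (3 + P)*(207 + P) (B(P) = (207 + P)*(3 + P) = (3 + P)*(207 + P))
-22619 + B(217) = -22619 + (621 + 217² + 210*217) = -22619 + (621 + 47089 + 45570) = -22619 + 93280 = 70661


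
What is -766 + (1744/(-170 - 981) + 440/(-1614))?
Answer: -713165090/928857 ≈ -767.79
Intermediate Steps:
-766 + (1744/(-170 - 981) + 440/(-1614)) = -766 + (1744/(-1151) + 440*(-1/1614)) = -766 + (1744*(-1/1151) - 220/807) = -766 + (-1744/1151 - 220/807) = -766 - 1660628/928857 = -713165090/928857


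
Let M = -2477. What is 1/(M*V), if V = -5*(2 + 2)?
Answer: 1/49540 ≈ 2.0186e-5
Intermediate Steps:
V = -20 (V = -5*4 = -20)
1/(M*V) = 1/(-2477*(-20)) = 1/49540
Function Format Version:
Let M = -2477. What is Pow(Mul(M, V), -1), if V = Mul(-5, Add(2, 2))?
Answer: Rational(1, 49540) ≈ 2.0186e-5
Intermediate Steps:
V = -20 (V = Mul(-5, 4) = -20)
Pow(Mul(M, V), -1) = Pow(Mul(-2477, -20), -1) = Pow(49540, -1) = Rational(1, 49540)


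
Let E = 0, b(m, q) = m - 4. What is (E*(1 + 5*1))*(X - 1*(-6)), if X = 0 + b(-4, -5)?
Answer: 0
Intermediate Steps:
b(m, q) = -4 + m
X = -8 (X = 0 + (-4 - 4) = 0 - 8 = -8)
(E*(1 + 5*1))*(X - 1*(-6)) = (0*(1 + 5*1))*(-8 - 1*(-6)) = (0*(1 + 5))*(-8 + 6) = (0*6)*(-2) = 0*(-2) = 0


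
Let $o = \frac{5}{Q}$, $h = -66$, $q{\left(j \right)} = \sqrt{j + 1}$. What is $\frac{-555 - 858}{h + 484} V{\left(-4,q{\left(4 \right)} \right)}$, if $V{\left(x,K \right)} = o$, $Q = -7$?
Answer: $\frac{7065}{2926} \approx 2.4146$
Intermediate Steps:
$q{\left(j \right)} = \sqrt{1 + j}$
$o = - \frac{5}{7}$ ($o = \frac{5}{-7} = 5 \left(- \frac{1}{7}\right) = - \frac{5}{7} \approx -0.71429$)
$V{\left(x,K \right)} = - \frac{5}{7}$
$\frac{-555 - 858}{h + 484} V{\left(-4,q{\left(4 \right)} \right)} = \frac{-555 - 858}{-66 + 484} \left(- \frac{5}{7}\right) = - \frac{1413}{418} \left(- \frac{5}{7}\right) = \left(-1413\right) \frac{1}{418} \left(- \frac{5}{7}\right) = \left(- \frac{1413}{418}\right) \left(- \frac{5}{7}\right) = \frac{7065}{2926}$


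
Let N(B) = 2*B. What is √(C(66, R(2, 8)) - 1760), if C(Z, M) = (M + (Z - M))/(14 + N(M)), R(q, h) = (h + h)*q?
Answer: 33*I*√273/13 ≈ 41.942*I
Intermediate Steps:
R(q, h) = 2*h*q (R(q, h) = (2*h)*q = 2*h*q)
C(Z, M) = Z/(14 + 2*M) (C(Z, M) = (M + (Z - M))/(14 + 2*M) = Z/(14 + 2*M))
√(C(66, R(2, 8)) - 1760) = √((½)*66/(7 + 2*8*2) - 1760) = √((½)*66/(7 + 32) - 1760) = √((½)*66/39 - 1760) = √((½)*66*(1/39) - 1760) = √(11/13 - 1760) = √(-22869/13) = 33*I*√273/13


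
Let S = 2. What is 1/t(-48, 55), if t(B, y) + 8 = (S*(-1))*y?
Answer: -1/118 ≈ -0.0084746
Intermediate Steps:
t(B, y) = -8 - 2*y (t(B, y) = -8 + (2*(-1))*y = -8 - 2*y)
1/t(-48, 55) = 1/(-8 - 2*55) = 1/(-8 - 110) = 1/(-118) = -1/118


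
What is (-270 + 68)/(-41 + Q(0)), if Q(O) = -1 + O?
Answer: 101/21 ≈ 4.8095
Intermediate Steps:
(-270 + 68)/(-41 + Q(0)) = (-270 + 68)/(-41 + (-1 + 0)) = -202/(-41 - 1) = -202/(-42) = -202*(-1/42) = 101/21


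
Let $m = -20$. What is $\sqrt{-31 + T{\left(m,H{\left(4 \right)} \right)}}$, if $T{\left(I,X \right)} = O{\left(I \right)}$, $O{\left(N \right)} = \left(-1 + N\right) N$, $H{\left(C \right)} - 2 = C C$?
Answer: $\sqrt{389} \approx 19.723$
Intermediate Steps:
$H{\left(C \right)} = 2 + C^{2}$ ($H{\left(C \right)} = 2 + C C = 2 + C^{2}$)
$O{\left(N \right)} = N \left(-1 + N\right)$
$T{\left(I,X \right)} = I \left(-1 + I\right)$
$\sqrt{-31 + T{\left(m,H{\left(4 \right)} \right)}} = \sqrt{-31 - 20 \left(-1 - 20\right)} = \sqrt{-31 - -420} = \sqrt{-31 + 420} = \sqrt{389}$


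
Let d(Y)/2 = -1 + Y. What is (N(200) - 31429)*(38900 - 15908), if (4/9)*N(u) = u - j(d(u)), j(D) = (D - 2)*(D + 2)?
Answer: -8906617968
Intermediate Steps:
d(Y) = -2 + 2*Y (d(Y) = 2*(-1 + Y) = -2 + 2*Y)
j(D) = (-2 + D)*(2 + D)
N(u) = 9 - 9*(-2 + 2*u)**2/4 + 9*u/4 (N(u) = 9*(u - (-4 + (-2 + 2*u)**2))/4 = 9*(u + (4 - (-2 + 2*u)**2))/4 = 9*(4 + u - (-2 + 2*u)**2)/4 = 9 - 9*(-2 + 2*u)**2/4 + 9*u/4)
(N(200) - 31429)*(38900 - 15908) = ((9/4)*200*(9 - 4*200) - 31429)*(38900 - 15908) = ((9/4)*200*(9 - 800) - 31429)*22992 = ((9/4)*200*(-791) - 31429)*22992 = (-355950 - 31429)*22992 = -387379*22992 = -8906617968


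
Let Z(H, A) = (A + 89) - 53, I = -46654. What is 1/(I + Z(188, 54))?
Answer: -1/46564 ≈ -2.1476e-5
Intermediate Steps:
Z(H, A) = 36 + A (Z(H, A) = (89 + A) - 53 = 36 + A)
1/(I + Z(188, 54)) = 1/(-46654 + (36 + 54)) = 1/(-46654 + 90) = 1/(-46564) = -1/46564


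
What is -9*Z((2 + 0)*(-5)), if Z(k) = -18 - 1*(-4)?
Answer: 126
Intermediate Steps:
Z(k) = -14 (Z(k) = -18 + 4 = -14)
-9*Z((2 + 0)*(-5)) = -9*(-14) = 126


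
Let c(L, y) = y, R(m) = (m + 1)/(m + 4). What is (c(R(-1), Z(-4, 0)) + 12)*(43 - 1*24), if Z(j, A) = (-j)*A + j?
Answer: 152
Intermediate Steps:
Z(j, A) = j - A*j (Z(j, A) = -A*j + j = j - A*j)
R(m) = (1 + m)/(4 + m)
(c(R(-1), Z(-4, 0)) + 12)*(43 - 1*24) = (-4*(1 - 1*0) + 12)*(43 - 1*24) = (-4*(1 + 0) + 12)*(43 - 24) = (-4*1 + 12)*19 = (-4 + 12)*19 = 8*19 = 152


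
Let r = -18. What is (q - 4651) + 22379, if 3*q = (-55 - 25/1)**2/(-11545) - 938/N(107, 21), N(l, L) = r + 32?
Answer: 122645873/6927 ≈ 17705.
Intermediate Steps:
N(l, L) = 14 (N(l, L) = -18 + 32 = 14)
q = -155983/6927 (q = ((-55 - 25/1)**2/(-11545) - 938/14)/3 = ((-55 - 25*1)**2*(-1/11545) - 938*1/14)/3 = ((-55 - 25)**2*(-1/11545) - 67)/3 = ((-80)**2*(-1/11545) - 67)/3 = (6400*(-1/11545) - 67)/3 = (-1280/2309 - 67)/3 = (1/3)*(-155983/2309) = -155983/6927 ≈ -22.518)
(q - 4651) + 22379 = (-155983/6927 - 4651) + 22379 = -32373460/6927 + 22379 = 122645873/6927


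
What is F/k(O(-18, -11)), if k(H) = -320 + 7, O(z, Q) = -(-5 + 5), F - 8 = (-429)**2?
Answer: -184049/313 ≈ -588.02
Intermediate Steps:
F = 184049 (F = 8 + (-429)**2 = 8 + 184041 = 184049)
O(z, Q) = 0 (O(z, Q) = -1*0 = 0)
k(H) = -313
F/k(O(-18, -11)) = 184049/(-313) = 184049*(-1/313) = -184049/313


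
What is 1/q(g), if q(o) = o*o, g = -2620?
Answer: 1/6864400 ≈ 1.4568e-7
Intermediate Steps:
q(o) = o²
1/q(g) = 1/((-2620)²) = 1/6864400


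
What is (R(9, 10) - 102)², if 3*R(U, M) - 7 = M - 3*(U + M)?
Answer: 119716/9 ≈ 13302.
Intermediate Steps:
R(U, M) = 7/3 - U - 2*M/3 (R(U, M) = 7/3 + (M - 3*(U + M))/3 = 7/3 + (M - 3*(M + U))/3 = 7/3 + (M + (-3*M - 3*U))/3 = 7/3 + (-3*U - 2*M)/3 = 7/3 + (-U - 2*M/3) = 7/3 - U - 2*M/3)
(R(9, 10) - 102)² = ((7/3 - 1*9 - ⅔*10) - 102)² = ((7/3 - 9 - 20/3) - 102)² = (-40/3 - 102)² = (-346/3)² = 119716/9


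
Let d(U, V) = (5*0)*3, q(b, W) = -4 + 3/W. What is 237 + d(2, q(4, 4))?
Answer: 237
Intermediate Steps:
d(U, V) = 0 (d(U, V) = 0*3 = 0)
237 + d(2, q(4, 4)) = 237 + 0 = 237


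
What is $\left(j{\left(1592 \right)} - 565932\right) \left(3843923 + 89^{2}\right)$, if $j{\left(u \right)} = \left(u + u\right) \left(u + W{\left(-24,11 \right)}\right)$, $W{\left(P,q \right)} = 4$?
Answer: $17393895209808$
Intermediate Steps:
$j{\left(u \right)} = 2 u \left(4 + u\right)$ ($j{\left(u \right)} = \left(u + u\right) \left(u + 4\right) = 2 u \left(4 + u\right)$)
$\left(j{\left(1592 \right)} - 565932\right) \left(3843923 + 89^{2}\right) = \left(2 \cdot 1592 \left(4 + 1592\right) - 565932\right) \left(3843923 + 89^{2}\right) = \left(2 \cdot 1592 \cdot 1596 - 565932\right) \left(3843923 + 7921\right) = \left(5081664 - 565932\right) 3851844 = 4515732 \cdot 3851844 = 17393895209808$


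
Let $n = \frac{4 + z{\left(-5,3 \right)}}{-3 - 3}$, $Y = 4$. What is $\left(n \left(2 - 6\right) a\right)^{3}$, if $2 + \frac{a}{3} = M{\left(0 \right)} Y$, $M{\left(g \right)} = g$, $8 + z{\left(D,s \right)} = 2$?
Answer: $512$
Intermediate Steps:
$z{\left(D,s \right)} = -6$ ($z{\left(D,s \right)} = -8 + 2 = -6$)
$a = -6$ ($a = -6 + 3 \cdot 0 \cdot 4 = -6 + 3 \cdot 0 = -6 + 0 = -6$)
$n = \frac{1}{3}$ ($n = \frac{4 - 6}{-3 - 3} = - \frac{2}{-6} = \left(-2\right) \left(- \frac{1}{6}\right) = \frac{1}{3} \approx 0.33333$)
$\left(n \left(2 - 6\right) a\right)^{3} = \left(\frac{2 - 6}{3} \left(-6\right)\right)^{3} = \left(\frac{1}{3} \left(-4\right) \left(-6\right)\right)^{3} = \left(\left(- \frac{4}{3}\right) \left(-6\right)\right)^{3} = 8^{3} = 512$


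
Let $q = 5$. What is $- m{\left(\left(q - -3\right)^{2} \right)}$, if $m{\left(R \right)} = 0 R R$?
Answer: $0$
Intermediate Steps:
$m{\left(R \right)} = 0$ ($m{\left(R \right)} = 0 R = 0$)
$- m{\left(\left(q - -3\right)^{2} \right)} = \left(-1\right) 0 = 0$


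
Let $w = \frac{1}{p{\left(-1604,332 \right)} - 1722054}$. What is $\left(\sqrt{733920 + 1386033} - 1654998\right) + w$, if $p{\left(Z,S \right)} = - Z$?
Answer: $- \frac{2847341309101}{1720450} + \sqrt{2119953} \approx -1.6535 \cdot 10^{6}$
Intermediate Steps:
$w = - \frac{1}{1720450}$ ($w = \frac{1}{\left(-1\right) \left(-1604\right) - 1722054} = \frac{1}{1604 - 1722054} = \frac{1}{-1720450} = - \frac{1}{1720450} \approx -5.8124 \cdot 10^{-7}$)
$\left(\sqrt{733920 + 1386033} - 1654998\right) + w = \left(\sqrt{733920 + 1386033} - 1654998\right) - \frac{1}{1720450} = \left(\sqrt{2119953} - 1654998\right) - \frac{1}{1720450} = \left(-1654998 + \sqrt{2119953}\right) - \frac{1}{1720450} = - \frac{2847341309101}{1720450} + \sqrt{2119953}$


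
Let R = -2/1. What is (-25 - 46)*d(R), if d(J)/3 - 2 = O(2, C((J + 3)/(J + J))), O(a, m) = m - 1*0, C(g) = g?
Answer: -1491/4 ≈ -372.75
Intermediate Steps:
R = -2 (R = -2*1 = -2)
O(a, m) = m (O(a, m) = m + 0 = m)
d(J) = 6 + 3*(3 + J)/(2*J) (d(J) = 6 + 3*((J + 3)/(J + J)) = 6 + 3*((3 + J)/((2*J))) = 6 + 3*((3 + J)*(1/(2*J))) = 6 + 3*((3 + J)/(2*J)) = 6 + 3*(3 + J)/(2*J))
(-25 - 46)*d(R) = (-25 - 46)*((3/2)*(3 + 5*(-2))/(-2)) = -213*(-1)*(3 - 10)/(2*2) = -213*(-1)*(-7)/(2*2) = -71*21/4 = -1491/4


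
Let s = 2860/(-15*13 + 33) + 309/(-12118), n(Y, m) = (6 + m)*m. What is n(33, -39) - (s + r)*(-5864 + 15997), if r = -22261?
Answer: 221587846917277/981558 ≈ 2.2575e+8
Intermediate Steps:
n(Y, m) = m*(6 + m)
s = -17353769/981558 (s = 2860/(-195 + 33) + 309*(-1/12118) = 2860/(-162) - 309/12118 = 2860*(-1/162) - 309/12118 = -1430/81 - 309/12118 = -17353769/981558 ≈ -17.680)
n(33, -39) - (s + r)*(-5864 + 15997) = -39*(6 - 39) - (-17353769/981558 - 22261)*(-5864 + 15997) = -39*(-33) - (-21867816407)*10133/981558 = 1287 - 1*(-221586583652131/981558) = 1287 + 221586583652131/981558 = 221587846917277/981558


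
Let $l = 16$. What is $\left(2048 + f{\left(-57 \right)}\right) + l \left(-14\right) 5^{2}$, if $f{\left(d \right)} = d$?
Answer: $-3609$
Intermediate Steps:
$\left(2048 + f{\left(-57 \right)}\right) + l \left(-14\right) 5^{2} = \left(2048 - 57\right) + 16 \left(-14\right) 5^{2} = 1991 - 5600 = -3609$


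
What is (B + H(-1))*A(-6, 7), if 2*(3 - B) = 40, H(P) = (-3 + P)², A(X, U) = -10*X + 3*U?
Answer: -81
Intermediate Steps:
B = -17 (B = 3 - ½*40 = 3 - 20 = -17)
(B + H(-1))*A(-6, 7) = (-17 + (-3 - 1)²)*(-10*(-6) + 3*7) = (-17 + (-4)²)*(60 + 21) = (-17 + 16)*81 = -1*81 = -81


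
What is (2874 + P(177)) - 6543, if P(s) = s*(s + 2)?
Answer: 28014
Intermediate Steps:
P(s) = s*(2 + s)
(2874 + P(177)) - 6543 = (2874 + 177*(2 + 177)) - 6543 = (2874 + 177*179) - 6543 = (2874 + 31683) - 6543 = 34557 - 6543 = 28014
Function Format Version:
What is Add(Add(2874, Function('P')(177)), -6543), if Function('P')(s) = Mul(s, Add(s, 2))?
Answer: 28014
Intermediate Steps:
Function('P')(s) = Mul(s, Add(2, s))
Add(Add(2874, Function('P')(177)), -6543) = Add(Add(2874, Mul(177, Add(2, 177))), -6543) = Add(Add(2874, Mul(177, 179)), -6543) = Add(Add(2874, 31683), -6543) = Add(34557, -6543) = 28014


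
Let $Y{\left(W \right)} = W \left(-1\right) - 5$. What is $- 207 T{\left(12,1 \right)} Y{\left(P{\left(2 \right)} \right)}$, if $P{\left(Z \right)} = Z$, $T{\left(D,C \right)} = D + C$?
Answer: $18837$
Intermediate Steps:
$T{\left(D,C \right)} = C + D$
$Y{\left(W \right)} = -5 - W$ ($Y{\left(W \right)} = - W - 5 = -5 - W$)
$- 207 T{\left(12,1 \right)} Y{\left(P{\left(2 \right)} \right)} = - 207 \left(1 + 12\right) \left(-5 - 2\right) = \left(-207\right) 13 \left(-5 - 2\right) = \left(-2691\right) \left(-7\right) = 18837$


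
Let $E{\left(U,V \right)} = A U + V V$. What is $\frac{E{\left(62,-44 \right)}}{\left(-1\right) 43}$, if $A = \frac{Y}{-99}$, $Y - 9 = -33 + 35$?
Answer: $- \frac{17362}{387} \approx -44.863$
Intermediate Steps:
$Y = 11$ ($Y = 9 + \left(-33 + 35\right) = 9 + 2 = 11$)
$A = - \frac{1}{9}$ ($A = \frac{11}{-99} = 11 \left(- \frac{1}{99}\right) = - \frac{1}{9} \approx -0.11111$)
$E{\left(U,V \right)} = V^{2} - \frac{U}{9}$ ($E{\left(U,V \right)} = - \frac{U}{9} + V V = - \frac{U}{9} + V^{2} = V^{2} - \frac{U}{9}$)
$\frac{E{\left(62,-44 \right)}}{\left(-1\right) 43} = \frac{\left(-44\right)^{2} - \frac{62}{9}}{\left(-1\right) 43} = \frac{1936 - \frac{62}{9}}{-43} = \frac{17362}{9} \left(- \frac{1}{43}\right) = - \frac{17362}{387}$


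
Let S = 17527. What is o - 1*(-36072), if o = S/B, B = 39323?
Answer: 1418476783/39323 ≈ 36072.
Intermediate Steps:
o = 17527/39323 ≈ 0.44572
o - 1*(-36072) = 17527/39323 - 1*(-36072) = 17527/39323 + 36072 = 1418476783/39323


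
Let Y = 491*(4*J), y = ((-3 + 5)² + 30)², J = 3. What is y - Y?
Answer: -4736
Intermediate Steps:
y = 1156 (y = (2² + 30)² = (4 + 30)² = 34² = 1156)
Y = 5892 (Y = 491*(4*3) = 491*12 = 5892)
y - Y = 1156 - 1*5892 = 1156 - 5892 = -4736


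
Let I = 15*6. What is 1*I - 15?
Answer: 75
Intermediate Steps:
I = 90
1*I - 15 = 1*90 - 15 = 90 - 15 = 75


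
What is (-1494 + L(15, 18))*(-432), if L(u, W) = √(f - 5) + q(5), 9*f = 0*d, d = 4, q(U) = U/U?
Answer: 644976 - 432*I*√5 ≈ 6.4498e+5 - 965.98*I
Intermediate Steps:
q(U) = 1
f = 0 (f = (0*4)/9 = (⅑)*0 = 0)
L(u, W) = 1 + I*√5 (L(u, W) = √(0 - 5) + 1 = √(-5) + 1 = I*√5 + 1 = 1 + I*√5)
(-1494 + L(15, 18))*(-432) = (-1494 + (1 + I*√5))*(-432) = (-1493 + I*√5)*(-432) = 644976 - 432*I*√5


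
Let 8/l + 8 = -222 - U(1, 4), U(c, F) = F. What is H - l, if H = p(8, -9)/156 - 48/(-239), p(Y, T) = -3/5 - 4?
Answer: 114949/559260 ≈ 0.20554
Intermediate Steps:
p(Y, T) = -23/5 (p(Y, T) = -3*⅕ - 4 = -⅗ - 4 = -23/5)
l = -4/117 (l = 8/(-8 + (-222 - 1*4)) = 8/(-8 + (-222 - 4)) = 8/(-8 - 226) = 8/(-234) = 8*(-1/234) = -4/117 ≈ -0.034188)
H = 31943/186420 (H = -23/5/156 - 48/(-239) = -23/5*1/156 - 48*(-1/239) = -23/780 + 48/239 = 31943/186420 ≈ 0.17135)
H - l = 31943/186420 - 1*(-4/117) = 31943/186420 + 4/117 = 114949/559260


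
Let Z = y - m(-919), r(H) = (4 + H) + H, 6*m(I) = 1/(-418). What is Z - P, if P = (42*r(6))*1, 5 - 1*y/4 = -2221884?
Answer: 22288305073/2508 ≈ 8.8869e+6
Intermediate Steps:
y = 8887556 (y = 20 - 4*(-2221884) = 20 + 8887536 = 8887556)
m(I) = -1/2508 (m(I) = (⅙)/(-418) = (⅙)*(-1/418) = -1/2508)
r(H) = 4 + 2*H
Z = 22289990449/2508 (Z = 8887556 - 1*(-1/2508) = 8887556 + 1/2508 = 22289990449/2508 ≈ 8.8876e+6)
P = 672 (P = (42*(4 + 2*6))*1 = (42*(4 + 12))*1 = (42*16)*1 = 672*1 = 672)
Z - P = 22289990449/2508 - 1*672 = 22289990449/2508 - 672 = 22288305073/2508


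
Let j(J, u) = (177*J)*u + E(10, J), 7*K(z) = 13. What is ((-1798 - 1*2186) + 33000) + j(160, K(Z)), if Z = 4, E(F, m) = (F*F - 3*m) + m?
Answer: 569732/7 ≈ 81390.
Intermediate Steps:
E(F, m) = F² - 2*m (E(F, m) = (F² - 3*m) + m = F² - 2*m)
K(z) = 13/7 (K(z) = (⅐)*13 = 13/7)
j(J, u) = 100 - 2*J + 177*J*u (j(J, u) = (177*J)*u + (10² - 2*J) = 177*J*u + (100 - 2*J) = 100 - 2*J + 177*J*u)
((-1798 - 1*2186) + 33000) + j(160, K(Z)) = ((-1798 - 1*2186) + 33000) + (100 - 2*160 + 177*160*(13/7)) = ((-1798 - 2186) + 33000) + (100 - 320 + 368160/7) = (-3984 + 33000) + 366620/7 = 29016 + 366620/7 = 569732/7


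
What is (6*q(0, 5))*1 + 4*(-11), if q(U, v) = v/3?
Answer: -34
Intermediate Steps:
q(U, v) = v/3 (q(U, v) = v*(1/3) = v/3)
(6*q(0, 5))*1 + 4*(-11) = (6*((1/3)*5))*1 + 4*(-11) = (6*(5/3))*1 - 44 = 10*1 - 44 = 10 - 44 = -34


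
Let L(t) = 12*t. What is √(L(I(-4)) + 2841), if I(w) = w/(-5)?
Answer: √71265/5 ≈ 53.391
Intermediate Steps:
I(w) = -w/5 (I(w) = w*(-⅕) = -w/5)
√(L(I(-4)) + 2841) = √(12*(-⅕*(-4)) + 2841) = √(12*(⅘) + 2841) = √(48/5 + 2841) = √(14253/5) = √71265/5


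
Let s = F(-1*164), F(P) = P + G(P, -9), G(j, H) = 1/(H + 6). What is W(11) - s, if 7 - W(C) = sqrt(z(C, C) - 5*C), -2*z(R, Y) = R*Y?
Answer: 514/3 - I*sqrt(462)/2 ≈ 171.33 - 10.747*I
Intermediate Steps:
G(j, H) = 1/(6 + H)
z(R, Y) = -R*Y/2
W(C) = 7 - sqrt(-5*C - C**2/2) (W(C) = 7 - sqrt(-C*C/2 - 5*C) = 7 - sqrt(-C**2/2 - 5*C) = 7 - sqrt(-5*C - C**2/2))
F(P) = -1/3 + P (F(P) = P + 1/(6 - 9) = P + 1/(-3) = P - 1/3 = -1/3 + P)
s = -493/3 (s = -1/3 - 1*164 = -1/3 - 164 = -493/3 ≈ -164.33)
W(11) - s = (7 - sqrt(2)*sqrt(-1*11*(10 + 11))/2) - 1*(-493/3) = (7 - sqrt(2)*sqrt(-1*11*21)/2) + 493/3 = (7 - sqrt(2)*sqrt(-231)/2) + 493/3 = (7 - sqrt(2)*I*sqrt(231)/2) + 493/3 = (7 - I*sqrt(462)/2) + 493/3 = 514/3 - I*sqrt(462)/2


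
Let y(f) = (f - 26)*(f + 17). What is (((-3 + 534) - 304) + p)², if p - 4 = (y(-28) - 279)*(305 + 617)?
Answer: 84483816921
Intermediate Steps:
y(f) = (-26 + f)*(17 + f)
p = 290434 (p = 4 + ((-442 + (-28)² - 9*(-28)) - 279)*(305 + 617) = 4 + ((-442 + 784 + 252) - 279)*922 = 4 + (594 - 279)*922 = 4 + 315*922 = 4 + 290430 = 290434)
(((-3 + 534) - 304) + p)² = (((-3 + 534) - 304) + 290434)² = ((531 - 304) + 290434)² = (227 + 290434)² = 290661² = 84483816921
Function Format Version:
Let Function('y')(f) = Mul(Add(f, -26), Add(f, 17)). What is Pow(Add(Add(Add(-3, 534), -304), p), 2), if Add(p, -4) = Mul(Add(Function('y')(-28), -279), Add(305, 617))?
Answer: 84483816921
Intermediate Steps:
Function('y')(f) = Mul(Add(-26, f), Add(17, f))
p = 290434 (p = Add(4, Mul(Add(Add(-442, Pow(-28, 2), Mul(-9, -28)), -279), Add(305, 617))) = Add(4, Mul(Add(Add(-442, 784, 252), -279), 922)) = Add(4, Mul(Add(594, -279), 922)) = Add(4, Mul(315, 922)) = Add(4, 290430) = 290434)
Pow(Add(Add(Add(-3, 534), -304), p), 2) = Pow(Add(Add(Add(-3, 534), -304), 290434), 2) = Pow(Add(Add(531, -304), 290434), 2) = Pow(Add(227, 290434), 2) = Pow(290661, 2) = 84483816921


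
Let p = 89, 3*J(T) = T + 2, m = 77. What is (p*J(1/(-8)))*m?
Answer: 34265/8 ≈ 4283.1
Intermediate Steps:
J(T) = 2/3 + T/3 (J(T) = (T + 2)/3 = (2 + T)/3 = 2/3 + T/3)
(p*J(1/(-8)))*m = (89*(2/3 + (1/3)/(-8)))*77 = (89*(2/3 + (1/3)*(-1/8)))*77 = (89*(2/3 - 1/24))*77 = (89*(5/8))*77 = (445/8)*77 = 34265/8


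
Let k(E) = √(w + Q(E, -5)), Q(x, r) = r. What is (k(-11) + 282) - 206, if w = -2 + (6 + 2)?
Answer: 77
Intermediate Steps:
w = 6 (w = -2 + 8 = 6)
k(E) = 1 (k(E) = √(6 - 5) = √1 = 1)
(k(-11) + 282) - 206 = (1 + 282) - 206 = 283 - 206 = 77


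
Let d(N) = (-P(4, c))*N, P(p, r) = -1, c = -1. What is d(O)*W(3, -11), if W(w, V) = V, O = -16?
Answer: 176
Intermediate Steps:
d(N) = N (d(N) = (-1*(-1))*N = 1*N = N)
d(O)*W(3, -11) = -16*(-11) = 176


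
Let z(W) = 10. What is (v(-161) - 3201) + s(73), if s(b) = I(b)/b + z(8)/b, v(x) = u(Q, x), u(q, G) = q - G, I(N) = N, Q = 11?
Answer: -221034/73 ≈ -3027.9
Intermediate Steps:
v(x) = 11 - x
s(b) = 1 + 10/b (s(b) = b/b + 10/b = 1 + 10/b)
(v(-161) - 3201) + s(73) = ((11 - 1*(-161)) - 3201) + (10 + 73)/73 = ((11 + 161) - 3201) + (1/73)*83 = (172 - 3201) + 83/73 = -3029 + 83/73 = -221034/73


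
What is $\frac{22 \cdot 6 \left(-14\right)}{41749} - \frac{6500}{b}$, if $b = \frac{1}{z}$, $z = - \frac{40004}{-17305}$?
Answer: $- \frac{2171171490728}{144493289} \approx -15026.0$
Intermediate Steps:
$z = \frac{40004}{17305}$ ($z = \left(-40004\right) \left(- \frac{1}{17305}\right) = \frac{40004}{17305} \approx 2.3117$)
$b = \frac{17305}{40004}$ ($b = \frac{1}{\frac{40004}{17305}} = \frac{17305}{40004} \approx 0.43258$)
$\frac{22 \cdot 6 \left(-14\right)}{41749} - \frac{6500}{b} = \frac{22 \cdot 6 \left(-14\right)}{41749} - \frac{6500}{\frac{17305}{40004}} = 132 \left(-14\right) \frac{1}{41749} - \frac{52005200}{3461} = \left(-1848\right) \frac{1}{41749} - \frac{52005200}{3461} = - \frac{1848}{41749} - \frac{52005200}{3461} = - \frac{2171171490728}{144493289}$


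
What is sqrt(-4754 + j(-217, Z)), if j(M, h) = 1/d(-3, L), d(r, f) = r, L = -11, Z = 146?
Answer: I*sqrt(42789)/3 ≈ 68.952*I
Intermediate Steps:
j(M, h) = -1/3 (j(M, h) = 1/(-3) = -1/3)
sqrt(-4754 + j(-217, Z)) = sqrt(-4754 - 1/3) = sqrt(-14263/3) = I*sqrt(42789)/3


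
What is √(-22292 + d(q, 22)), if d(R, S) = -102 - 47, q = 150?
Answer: I*√22441 ≈ 149.8*I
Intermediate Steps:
d(R, S) = -149
√(-22292 + d(q, 22)) = √(-22292 - 149) = √(-22441) = I*√22441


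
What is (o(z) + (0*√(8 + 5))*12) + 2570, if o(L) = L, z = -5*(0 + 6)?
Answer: 2540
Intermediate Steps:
z = -30 (z = -5*6 = -30)
(o(z) + (0*√(8 + 5))*12) + 2570 = (-30 + (0*√(8 + 5))*12) + 2570 = (-30 + (0*√13)*12) + 2570 = (-30 + 0*12) + 2570 = (-30 + 0) + 2570 = -30 + 2570 = 2540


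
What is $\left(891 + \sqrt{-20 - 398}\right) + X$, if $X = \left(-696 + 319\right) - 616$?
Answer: $-102 + i \sqrt{418} \approx -102.0 + 20.445 i$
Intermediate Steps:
$X = -993$ ($X = -377 - 616 = -993$)
$\left(891 + \sqrt{-20 - 398}\right) + X = \left(891 + \sqrt{-20 - 398}\right) - 993 = \left(891 + \sqrt{-418}\right) - 993 = \left(891 + i \sqrt{418}\right) - 993 = -102 + i \sqrt{418}$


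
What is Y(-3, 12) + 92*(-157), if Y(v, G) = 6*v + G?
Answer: -14450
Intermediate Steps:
Y(v, G) = G + 6*v
Y(-3, 12) + 92*(-157) = (12 + 6*(-3)) + 92*(-157) = (12 - 18) - 14444 = -6 - 14444 = -14450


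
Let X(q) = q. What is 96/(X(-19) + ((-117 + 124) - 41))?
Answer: -96/53 ≈ -1.8113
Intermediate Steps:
96/(X(-19) + ((-117 + 124) - 41)) = 96/(-19 + ((-117 + 124) - 41)) = 96/(-19 + (7 - 41)) = 96/(-19 - 34) = 96/(-53) = 96*(-1/53) = -96/53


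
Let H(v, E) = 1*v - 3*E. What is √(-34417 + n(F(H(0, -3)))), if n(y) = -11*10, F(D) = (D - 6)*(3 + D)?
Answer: I*√34527 ≈ 185.81*I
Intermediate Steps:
H(v, E) = v - 3*E
F(D) = (-6 + D)*(3 + D)
n(y) = -110
√(-34417 + n(F(H(0, -3)))) = √(-34417 - 110) = √(-34527) = I*√34527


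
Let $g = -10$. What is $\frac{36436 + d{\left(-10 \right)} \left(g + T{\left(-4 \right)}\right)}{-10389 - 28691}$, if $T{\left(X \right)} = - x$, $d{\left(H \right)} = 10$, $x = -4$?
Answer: $- \frac{4547}{4885} \approx -0.93081$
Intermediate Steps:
$T{\left(X \right)} = 4$ ($T{\left(X \right)} = \left(-1\right) \left(-4\right) = 4$)
$\frac{36436 + d{\left(-10 \right)} \left(g + T{\left(-4 \right)}\right)}{-10389 - 28691} = \frac{36436 + 10 \left(-10 + 4\right)}{-10389 - 28691} = \frac{36436 + 10 \left(-6\right)}{-39080} = \left(36436 - 60\right) \left(- \frac{1}{39080}\right) = 36376 \left(- \frac{1}{39080}\right) = - \frac{4547}{4885}$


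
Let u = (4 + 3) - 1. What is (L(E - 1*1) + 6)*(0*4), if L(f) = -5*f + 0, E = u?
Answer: 0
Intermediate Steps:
u = 6 (u = 7 - 1 = 6)
E = 6
L(f) = -5*f
(L(E - 1*1) + 6)*(0*4) = (-5*(6 - 1*1) + 6)*(0*4) = (-5*(6 - 1) + 6)*0 = (-5*5 + 6)*0 = (-25 + 6)*0 = -19*0 = 0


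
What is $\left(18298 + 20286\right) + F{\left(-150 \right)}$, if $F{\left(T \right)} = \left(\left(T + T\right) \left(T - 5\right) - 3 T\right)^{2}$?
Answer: $2204341084$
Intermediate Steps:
$F{\left(T \right)} = \left(- 3 T + 2 T \left(-5 + T\right)\right)^{2}$ ($F{\left(T \right)} = \left(2 T \left(-5 + T\right) - 3 T\right)^{2} = \left(- 3 T + 2 T \left(-5 + T\right)\right)^{2}$)
$\left(18298 + 20286\right) + F{\left(-150 \right)} = \left(18298 + 20286\right) + \left(-150\right)^{2} \left(-13 + 2 \left(-150\right)\right)^{2} = 38584 + 22500 \left(-13 - 300\right)^{2} = 38584 + 22500 \left(-313\right)^{2} = 38584 + 22500 \cdot 97969 = 38584 + 2204302500 = 2204341084$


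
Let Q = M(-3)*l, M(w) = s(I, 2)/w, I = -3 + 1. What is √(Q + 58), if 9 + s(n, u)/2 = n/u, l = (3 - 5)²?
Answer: √762/3 ≈ 9.2014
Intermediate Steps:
l = 4 (l = (-2)² = 4)
I = -2
s(n, u) = -18 + 2*n/u (s(n, u) = -18 + 2*(n/u) = -18 + 2*n/u)
M(w) = -20/w (M(w) = (-18 + 2*(-2)/2)/w = (-18 + 2*(-2)*(½))/w = (-18 - 2)/w = -20/w)
Q = 80/3 (Q = -20/(-3)*4 = -20*(-⅓)*4 = (20/3)*4 = 80/3 ≈ 26.667)
√(Q + 58) = √(80/3 + 58) = √(254/3) = √762/3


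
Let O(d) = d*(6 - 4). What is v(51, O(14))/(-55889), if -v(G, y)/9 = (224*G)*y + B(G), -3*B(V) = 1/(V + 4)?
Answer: 158336637/3073895 ≈ 51.510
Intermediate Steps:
B(V) = -1/(3*(4 + V)) (B(V) = -1/(3*(V + 4)) = -1/(3*(4 + V)))
O(d) = 2*d (O(d) = d*2 = 2*d)
v(G, y) = 9/(12 + 3*G) - 2016*G*y (v(G, y) = -9*((224*G)*y - 1/(12 + 3*G)) = -9*(224*G*y - 1/(12 + 3*G)) = -9*(-1/(12 + 3*G) + 224*G*y) = 9/(12 + 3*G) - 2016*G*y)
v(51, O(14))/(-55889) = (3*(1 - 672*51*2*14*(4 + 51))/(4 + 51))/(-55889) = (3*(1 - 672*51*28*55)/55)*(-1/55889) = (3*(1/55)*(1 - 52778880))*(-1/55889) = (3*(1/55)*(-52778879))*(-1/55889) = -158336637/55*(-1/55889) = 158336637/3073895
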